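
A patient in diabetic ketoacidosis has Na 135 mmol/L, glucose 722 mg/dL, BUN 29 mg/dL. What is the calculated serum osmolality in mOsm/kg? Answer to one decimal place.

320.5 mOsm/kg

Calculated osmolality = 2·Na + glucose/18 + BUN/2.8
= 2·135 + 722/18 + 29/2.8
= 270 + 40.11 + 10.36
= 320.47 mOsm/kg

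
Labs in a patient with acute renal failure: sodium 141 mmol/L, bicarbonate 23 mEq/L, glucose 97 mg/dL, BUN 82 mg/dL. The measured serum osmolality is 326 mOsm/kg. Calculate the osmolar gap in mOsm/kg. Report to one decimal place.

Calculated osmolality = 2·Na + glucose/18 + BUN/2.8
= 2·141 + 97/18 + 82/2.8
= 282 + 5.39 + 29.29
= 316.68 mOsm/kg ≈ 316.7 mOsm/kg
Osmolar gap = measured − calculated = 326 − 316.7 = 9.3 mOsm/kg

9.3 mOsm/kg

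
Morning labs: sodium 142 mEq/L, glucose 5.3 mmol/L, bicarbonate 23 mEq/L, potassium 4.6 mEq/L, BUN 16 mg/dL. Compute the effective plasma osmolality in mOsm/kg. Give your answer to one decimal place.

Effective osmolality excludes urea (freely permeant across cell membranes):
2·Na + glucose
= 2·142 + 5.3
= 284 + 5.3
= 289.3 mOsm/kg

289.3 mOsm/kg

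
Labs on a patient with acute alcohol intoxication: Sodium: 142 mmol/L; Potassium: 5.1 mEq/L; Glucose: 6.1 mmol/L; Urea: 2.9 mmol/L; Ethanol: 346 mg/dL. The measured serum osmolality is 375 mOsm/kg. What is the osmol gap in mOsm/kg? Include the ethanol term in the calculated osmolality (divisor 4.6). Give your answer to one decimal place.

Calculated osmolality = 2·Na + glucose + urea + ethanol/4.6
= 2·142 + 6.1 + 2.9 + 346/4.6
= 284 + 6.10 + 2.90 + 75.22
= 368.22 mOsm/kg ≈ 368.2 mOsm/kg
Osmolar gap = measured − calculated = 375 − 368.2 = 6.8 mOsm/kg

6.8 mOsm/kg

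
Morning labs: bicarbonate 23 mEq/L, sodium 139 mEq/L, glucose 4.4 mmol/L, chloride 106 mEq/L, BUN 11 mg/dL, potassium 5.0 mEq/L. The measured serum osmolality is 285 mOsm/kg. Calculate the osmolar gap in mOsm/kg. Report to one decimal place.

-1.3 mOsm/kg

Calculated osmolality = 2·Na + glucose + BUN/2.8
= 2·139 + 4.4 + 11/2.8
= 278 + 4.40 + 3.93
= 286.33 mOsm/kg ≈ 286.3 mOsm/kg
Osmolar gap = measured − calculated = 285 − 286.3 = -1.3 mOsm/kg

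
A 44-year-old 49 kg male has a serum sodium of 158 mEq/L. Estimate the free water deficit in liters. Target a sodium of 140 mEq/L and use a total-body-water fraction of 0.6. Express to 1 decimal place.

TBW = 0.6 · 49 = 29.4 L
Free water deficit = TBW · (Na/140 − 1)
= 29.4 · (158/140 − 1)
= 29.4 · 0.1286
= 3.78 L

3.8 L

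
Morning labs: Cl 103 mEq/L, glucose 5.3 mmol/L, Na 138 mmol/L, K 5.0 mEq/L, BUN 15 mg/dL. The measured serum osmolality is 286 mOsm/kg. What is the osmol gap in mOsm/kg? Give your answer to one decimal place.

-0.7 mOsm/kg

Calculated osmolality = 2·Na + glucose + BUN/2.8
= 2·138 + 5.3 + 15/2.8
= 276 + 5.30 + 5.36
= 286.66 mOsm/kg ≈ 286.7 mOsm/kg
Osmolar gap = measured − calculated = 286 − 286.7 = -0.7 mOsm/kg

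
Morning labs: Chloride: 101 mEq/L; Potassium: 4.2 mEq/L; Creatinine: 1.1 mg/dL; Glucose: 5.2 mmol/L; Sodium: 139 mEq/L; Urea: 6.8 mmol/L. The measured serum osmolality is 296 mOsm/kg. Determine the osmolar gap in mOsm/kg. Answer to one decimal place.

Calculated osmolality = 2·Na + glucose + urea
= 2·139 + 5.2 + 6.8
= 278 + 5.20 + 6.80
= 290 mOsm/kg ≈ 290.0 mOsm/kg
Osmolar gap = measured − calculated = 296 − 290.0 = 6.0 mOsm/kg

6.0 mOsm/kg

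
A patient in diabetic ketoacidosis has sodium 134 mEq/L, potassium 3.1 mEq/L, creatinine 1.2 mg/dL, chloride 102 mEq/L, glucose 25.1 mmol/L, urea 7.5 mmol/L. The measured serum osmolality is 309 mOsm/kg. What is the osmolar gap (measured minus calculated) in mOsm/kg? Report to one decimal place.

8.4 mOsm/kg

Calculated osmolality = 2·Na + glucose + urea
= 2·134 + 25.1 + 7.5
= 268 + 25.10 + 7.50
= 300.6 mOsm/kg ≈ 300.6 mOsm/kg
Osmolar gap = measured − calculated = 309 − 300.6 = 8.4 mOsm/kg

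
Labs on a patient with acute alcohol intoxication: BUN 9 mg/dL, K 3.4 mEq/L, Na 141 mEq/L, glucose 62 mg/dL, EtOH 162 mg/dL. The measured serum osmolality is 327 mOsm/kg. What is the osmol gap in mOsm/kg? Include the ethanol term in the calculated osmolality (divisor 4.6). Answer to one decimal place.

3.1 mOsm/kg

Calculated osmolality = 2·Na + glucose/18 + BUN/2.8 + ethanol/4.6
= 2·141 + 62/18 + 9/2.8 + 162/4.6
= 282 + 3.44 + 3.21 + 35.22
= 323.87 mOsm/kg ≈ 323.9 mOsm/kg
Osmolar gap = measured − calculated = 327 − 323.9 = 3.1 mOsm/kg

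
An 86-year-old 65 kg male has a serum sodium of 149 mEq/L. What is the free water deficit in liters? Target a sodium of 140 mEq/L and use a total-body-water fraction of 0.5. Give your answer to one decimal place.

2.1 L

TBW = 0.5 · 65 = 32.5 L
Free water deficit = TBW · (Na/140 − 1)
= 32.5 · (149/140 − 1)
= 32.5 · 0.0643
= 2.09 L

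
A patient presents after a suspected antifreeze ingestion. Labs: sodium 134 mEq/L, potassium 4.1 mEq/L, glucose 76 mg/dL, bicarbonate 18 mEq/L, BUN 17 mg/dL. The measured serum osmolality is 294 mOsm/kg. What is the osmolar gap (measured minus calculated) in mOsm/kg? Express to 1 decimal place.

15.7 mOsm/kg

Calculated osmolality = 2·Na + glucose/18 + BUN/2.8
= 2·134 + 76/18 + 17/2.8
= 268 + 4.22 + 6.07
= 278.29 mOsm/kg ≈ 278.3 mOsm/kg
Osmolar gap = measured − calculated = 294 − 278.3 = 15.7 mOsm/kg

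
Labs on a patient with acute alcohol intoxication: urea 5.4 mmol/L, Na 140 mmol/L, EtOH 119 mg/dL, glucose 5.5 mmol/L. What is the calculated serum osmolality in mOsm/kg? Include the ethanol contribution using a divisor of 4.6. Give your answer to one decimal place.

316.8 mOsm/kg

Calculated osmolality = 2·Na + glucose + urea + ethanol/4.6
= 2·140 + 5.5 + 5.4 + 119/4.6
= 280 + 5.50 + 5.40 + 25.87
= 316.77 mOsm/kg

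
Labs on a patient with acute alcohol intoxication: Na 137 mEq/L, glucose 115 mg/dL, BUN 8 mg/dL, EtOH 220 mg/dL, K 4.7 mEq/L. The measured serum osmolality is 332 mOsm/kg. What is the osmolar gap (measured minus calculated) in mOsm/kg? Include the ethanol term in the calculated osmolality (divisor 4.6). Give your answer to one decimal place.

Calculated osmolality = 2·Na + glucose/18 + BUN/2.8 + ethanol/4.6
= 2·137 + 115/18 + 8/2.8 + 220/4.6
= 274 + 6.39 + 2.86 + 47.83
= 331.08 mOsm/kg ≈ 331.1 mOsm/kg
Osmolar gap = measured − calculated = 332 − 331.1 = 0.9 mOsm/kg

0.9 mOsm/kg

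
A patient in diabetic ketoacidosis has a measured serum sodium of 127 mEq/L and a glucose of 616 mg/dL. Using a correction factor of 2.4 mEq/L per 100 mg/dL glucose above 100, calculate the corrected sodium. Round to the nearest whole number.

Corrected Na = measured Na + 2.4 · (glucose − 100)/100
= 127 + 2.4 · (616 − 100)/100
= 127 + 12.4
= 139.4 mEq/L

139 mEq/L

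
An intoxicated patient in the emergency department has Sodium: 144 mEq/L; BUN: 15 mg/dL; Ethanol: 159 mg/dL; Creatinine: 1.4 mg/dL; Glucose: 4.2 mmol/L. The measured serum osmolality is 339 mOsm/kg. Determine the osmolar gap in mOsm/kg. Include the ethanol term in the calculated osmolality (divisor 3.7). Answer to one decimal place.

-1.5 mOsm/kg

Calculated osmolality = 2·Na + glucose + BUN/2.8 + ethanol/3.7
= 2·144 + 4.2 + 15/2.8 + 159/3.7
= 288 + 4.20 + 5.36 + 42.97
= 340.53 mOsm/kg ≈ 340.5 mOsm/kg
Osmolar gap = measured − calculated = 339 − 340.5 = -1.5 mOsm/kg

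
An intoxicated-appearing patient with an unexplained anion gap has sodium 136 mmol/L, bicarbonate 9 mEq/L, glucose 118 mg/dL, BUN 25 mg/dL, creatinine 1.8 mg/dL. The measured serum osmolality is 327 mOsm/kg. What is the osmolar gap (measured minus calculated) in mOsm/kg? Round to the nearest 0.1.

Calculated osmolality = 2·Na + glucose/18 + BUN/2.8
= 2·136 + 118/18 + 25/2.8
= 272 + 6.56 + 8.93
= 287.49 mOsm/kg ≈ 287.5 mOsm/kg
Osmolar gap = measured − calculated = 327 − 287.5 = 39.5 mOsm/kg

39.5 mOsm/kg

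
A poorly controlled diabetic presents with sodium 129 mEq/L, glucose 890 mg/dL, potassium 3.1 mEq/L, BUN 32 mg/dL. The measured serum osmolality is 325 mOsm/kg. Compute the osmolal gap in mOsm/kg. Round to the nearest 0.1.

6.1 mOsm/kg

Calculated osmolality = 2·Na + glucose/18 + BUN/2.8
= 2·129 + 890/18 + 32/2.8
= 258 + 49.44 + 11.43
= 318.87 mOsm/kg ≈ 318.9 mOsm/kg
Osmolar gap = measured − calculated = 325 − 318.9 = 6.1 mOsm/kg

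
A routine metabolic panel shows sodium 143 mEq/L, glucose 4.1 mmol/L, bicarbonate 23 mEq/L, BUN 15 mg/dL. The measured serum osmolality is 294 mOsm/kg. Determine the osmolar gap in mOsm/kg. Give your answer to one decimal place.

Calculated osmolality = 2·Na + glucose + BUN/2.8
= 2·143 + 4.1 + 15/2.8
= 286 + 4.10 + 5.36
= 295.46 mOsm/kg ≈ 295.5 mOsm/kg
Osmolar gap = measured − calculated = 294 − 295.5 = -1.5 mOsm/kg

-1.5 mOsm/kg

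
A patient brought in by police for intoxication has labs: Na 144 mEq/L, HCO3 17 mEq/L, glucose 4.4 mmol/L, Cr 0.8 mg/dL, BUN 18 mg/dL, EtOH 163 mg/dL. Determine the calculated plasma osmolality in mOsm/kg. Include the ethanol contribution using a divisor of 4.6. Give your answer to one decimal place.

Calculated osmolality = 2·Na + glucose + BUN/2.8 + ethanol/4.6
= 2·144 + 4.4 + 18/2.8 + 163/4.6
= 288 + 4.40 + 6.43 + 35.43
= 334.26 mOsm/kg

334.3 mOsm/kg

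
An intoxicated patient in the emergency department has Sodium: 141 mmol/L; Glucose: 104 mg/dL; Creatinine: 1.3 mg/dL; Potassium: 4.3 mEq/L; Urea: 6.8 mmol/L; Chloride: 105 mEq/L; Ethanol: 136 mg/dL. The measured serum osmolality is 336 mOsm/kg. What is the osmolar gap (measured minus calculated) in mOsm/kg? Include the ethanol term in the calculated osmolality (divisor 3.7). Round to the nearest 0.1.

Calculated osmolality = 2·Na + glucose/18 + urea + ethanol/3.7
= 2·141 + 104/18 + 6.8 + 136/3.7
= 282 + 5.78 + 6.80 + 36.76
= 331.34 mOsm/kg ≈ 331.3 mOsm/kg
Osmolar gap = measured − calculated = 336 − 331.3 = 4.7 mOsm/kg

4.7 mOsm/kg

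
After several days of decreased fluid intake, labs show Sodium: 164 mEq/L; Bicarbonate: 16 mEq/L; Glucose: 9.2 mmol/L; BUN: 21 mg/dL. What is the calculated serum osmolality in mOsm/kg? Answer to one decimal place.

344.7 mOsm/kg

Calculated osmolality = 2·Na + glucose + BUN/2.8
= 2·164 + 9.2 + 21/2.8
= 328 + 9.20 + 7.50
= 344.7 mOsm/kg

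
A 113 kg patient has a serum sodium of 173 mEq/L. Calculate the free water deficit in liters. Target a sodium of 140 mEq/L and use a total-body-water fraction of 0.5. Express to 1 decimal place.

13.3 L

TBW = 0.5 · 113 = 56.5 L
Free water deficit = TBW · (Na/140 − 1)
= 56.5 · (173/140 − 1)
= 56.5 · 0.2357
= 13.32 L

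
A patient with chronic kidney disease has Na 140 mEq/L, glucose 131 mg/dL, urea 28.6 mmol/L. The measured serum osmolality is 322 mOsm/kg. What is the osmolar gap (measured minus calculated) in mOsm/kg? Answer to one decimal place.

6.1 mOsm/kg

Calculated osmolality = 2·Na + glucose/18 + urea
= 2·140 + 131/18 + 28.6
= 280 + 7.28 + 28.60
= 315.88 mOsm/kg ≈ 315.9 mOsm/kg
Osmolar gap = measured − calculated = 322 − 315.9 = 6.1 mOsm/kg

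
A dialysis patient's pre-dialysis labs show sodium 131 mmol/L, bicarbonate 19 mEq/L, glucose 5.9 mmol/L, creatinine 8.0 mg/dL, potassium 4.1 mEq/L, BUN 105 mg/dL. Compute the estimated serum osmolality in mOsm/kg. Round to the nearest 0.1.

305.4 mOsm/kg

Calculated osmolality = 2·Na + glucose + BUN/2.8
= 2·131 + 5.9 + 105/2.8
= 262 + 5.90 + 37.50
= 305.4 mOsm/kg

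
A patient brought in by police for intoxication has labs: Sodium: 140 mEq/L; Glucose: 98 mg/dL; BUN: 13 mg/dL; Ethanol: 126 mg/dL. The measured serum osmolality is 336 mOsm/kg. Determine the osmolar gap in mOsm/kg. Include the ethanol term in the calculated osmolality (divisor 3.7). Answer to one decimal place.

Calculated osmolality = 2·Na + glucose/18 + BUN/2.8 + ethanol/3.7
= 2·140 + 98/18 + 13/2.8 + 126/3.7
= 280 + 5.44 + 4.64 + 34.05
= 324.13 mOsm/kg ≈ 324.1 mOsm/kg
Osmolar gap = measured − calculated = 336 − 324.1 = 11.9 mOsm/kg

11.9 mOsm/kg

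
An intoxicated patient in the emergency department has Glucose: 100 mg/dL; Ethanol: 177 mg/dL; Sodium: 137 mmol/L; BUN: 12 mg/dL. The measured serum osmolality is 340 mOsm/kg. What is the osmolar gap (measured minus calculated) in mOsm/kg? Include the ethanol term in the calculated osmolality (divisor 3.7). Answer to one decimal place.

8.3 mOsm/kg

Calculated osmolality = 2·Na + glucose/18 + BUN/2.8 + ethanol/3.7
= 2·137 + 100/18 + 12/2.8 + 177/3.7
= 274 + 5.56 + 4.29 + 47.84
= 331.69 mOsm/kg ≈ 331.7 mOsm/kg
Osmolar gap = measured − calculated = 340 − 331.7 = 8.3 mOsm/kg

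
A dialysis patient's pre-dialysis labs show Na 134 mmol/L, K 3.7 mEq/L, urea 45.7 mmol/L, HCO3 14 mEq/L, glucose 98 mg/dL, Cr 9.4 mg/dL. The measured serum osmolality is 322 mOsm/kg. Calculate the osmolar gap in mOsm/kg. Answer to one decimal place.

Calculated osmolality = 2·Na + glucose/18 + urea
= 2·134 + 98/18 + 45.7
= 268 + 5.44 + 45.70
= 319.14 mOsm/kg ≈ 319.1 mOsm/kg
Osmolar gap = measured − calculated = 322 − 319.1 = 2.9 mOsm/kg

2.9 mOsm/kg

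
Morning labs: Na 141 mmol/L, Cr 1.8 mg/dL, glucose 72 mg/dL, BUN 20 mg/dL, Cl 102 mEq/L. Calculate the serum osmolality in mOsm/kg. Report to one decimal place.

Calculated osmolality = 2·Na + glucose/18 + BUN/2.8
= 2·141 + 72/18 + 20/2.8
= 282 + 4 + 7.14
= 293.14 mOsm/kg

293.1 mOsm/kg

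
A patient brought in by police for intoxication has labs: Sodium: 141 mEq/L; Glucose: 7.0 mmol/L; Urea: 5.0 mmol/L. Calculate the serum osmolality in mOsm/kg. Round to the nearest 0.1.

Calculated osmolality = 2·Na + glucose + urea
= 2·141 + 7 + 5
= 282 + 7 + 5
= 294 mOsm/kg

294.0 mOsm/kg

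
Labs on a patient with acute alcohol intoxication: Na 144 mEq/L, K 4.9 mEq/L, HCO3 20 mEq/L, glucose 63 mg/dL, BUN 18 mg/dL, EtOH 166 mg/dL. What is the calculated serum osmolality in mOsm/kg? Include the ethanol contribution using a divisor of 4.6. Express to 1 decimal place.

Calculated osmolality = 2·Na + glucose/18 + BUN/2.8 + ethanol/4.6
= 2·144 + 63/18 + 18/2.8 + 166/4.6
= 288 + 3.50 + 6.43 + 36.09
= 334.02 mOsm/kg

334.0 mOsm/kg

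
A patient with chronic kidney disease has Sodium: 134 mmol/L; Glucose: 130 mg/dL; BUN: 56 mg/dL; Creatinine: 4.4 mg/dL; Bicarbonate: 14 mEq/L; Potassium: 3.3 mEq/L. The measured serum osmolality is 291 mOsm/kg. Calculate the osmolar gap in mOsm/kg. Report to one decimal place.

-4.2 mOsm/kg

Calculated osmolality = 2·Na + glucose/18 + BUN/2.8
= 2·134 + 130/18 + 56/2.8
= 268 + 7.22 + 20
= 295.22 mOsm/kg ≈ 295.2 mOsm/kg
Osmolar gap = measured − calculated = 291 − 295.2 = -4.2 mOsm/kg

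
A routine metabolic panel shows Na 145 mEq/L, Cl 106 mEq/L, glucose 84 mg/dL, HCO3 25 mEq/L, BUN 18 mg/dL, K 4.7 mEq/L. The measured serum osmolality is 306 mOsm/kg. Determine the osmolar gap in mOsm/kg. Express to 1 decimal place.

Calculated osmolality = 2·Na + glucose/18 + BUN/2.8
= 2·145 + 84/18 + 18/2.8
= 290 + 4.67 + 6.43
= 301.1 mOsm/kg ≈ 301.1 mOsm/kg
Osmolar gap = measured − calculated = 306 − 301.1 = 4.9 mOsm/kg

4.9 mOsm/kg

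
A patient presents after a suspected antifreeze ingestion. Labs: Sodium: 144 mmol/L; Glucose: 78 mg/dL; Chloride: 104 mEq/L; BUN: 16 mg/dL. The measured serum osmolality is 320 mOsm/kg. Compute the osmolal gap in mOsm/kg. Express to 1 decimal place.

Calculated osmolality = 2·Na + glucose/18 + BUN/2.8
= 2·144 + 78/18 + 16/2.8
= 288 + 4.33 + 5.71
= 298.04 mOsm/kg ≈ 298.0 mOsm/kg
Osmolar gap = measured − calculated = 320 − 298.0 = 22.0 mOsm/kg

22.0 mOsm/kg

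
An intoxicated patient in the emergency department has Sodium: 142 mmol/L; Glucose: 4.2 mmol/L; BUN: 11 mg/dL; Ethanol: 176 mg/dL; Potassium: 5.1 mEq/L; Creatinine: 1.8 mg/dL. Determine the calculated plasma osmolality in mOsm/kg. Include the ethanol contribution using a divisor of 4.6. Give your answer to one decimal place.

330.4 mOsm/kg

Calculated osmolality = 2·Na + glucose + BUN/2.8 + ethanol/4.6
= 2·142 + 4.2 + 11/2.8 + 176/4.6
= 284 + 4.20 + 3.93 + 38.26
= 330.39 mOsm/kg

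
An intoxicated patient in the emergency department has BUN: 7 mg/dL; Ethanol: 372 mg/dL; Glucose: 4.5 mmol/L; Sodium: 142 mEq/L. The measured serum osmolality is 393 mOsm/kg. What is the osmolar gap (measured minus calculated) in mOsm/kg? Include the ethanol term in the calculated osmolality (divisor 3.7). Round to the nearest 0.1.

Calculated osmolality = 2·Na + glucose + BUN/2.8 + ethanol/3.7
= 2·142 + 4.5 + 7/2.8 + 372/3.7
= 284 + 4.50 + 2.50 + 100.54
= 391.54 mOsm/kg ≈ 391.5 mOsm/kg
Osmolar gap = measured − calculated = 393 − 391.5 = 1.5 mOsm/kg

1.5 mOsm/kg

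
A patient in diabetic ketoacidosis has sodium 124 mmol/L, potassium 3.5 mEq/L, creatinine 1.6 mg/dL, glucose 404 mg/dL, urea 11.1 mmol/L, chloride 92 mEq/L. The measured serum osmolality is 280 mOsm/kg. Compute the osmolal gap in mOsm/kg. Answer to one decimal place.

-1.5 mOsm/kg

Calculated osmolality = 2·Na + glucose/18 + urea
= 2·124 + 404/18 + 11.1
= 248 + 22.44 + 11.10
= 281.54 mOsm/kg ≈ 281.5 mOsm/kg
Osmolar gap = measured − calculated = 280 − 281.5 = -1.5 mOsm/kg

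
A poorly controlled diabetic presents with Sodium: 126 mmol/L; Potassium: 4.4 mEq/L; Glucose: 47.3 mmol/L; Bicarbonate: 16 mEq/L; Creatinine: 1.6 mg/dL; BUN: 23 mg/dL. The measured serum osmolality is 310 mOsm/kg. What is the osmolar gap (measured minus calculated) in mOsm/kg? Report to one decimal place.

Calculated osmolality = 2·Na + glucose + BUN/2.8
= 2·126 + 47.3 + 23/2.8
= 252 + 47.30 + 8.21
= 307.51 mOsm/kg ≈ 307.5 mOsm/kg
Osmolar gap = measured − calculated = 310 − 307.5 = 2.5 mOsm/kg

2.5 mOsm/kg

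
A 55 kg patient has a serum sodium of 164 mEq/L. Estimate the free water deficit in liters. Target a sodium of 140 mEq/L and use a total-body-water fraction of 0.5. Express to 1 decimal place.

4.7 L

TBW = 0.5 · 55 = 27.5 L
Free water deficit = TBW · (Na/140 − 1)
= 27.5 · (164/140 − 1)
= 27.5 · 0.1714
= 4.71 L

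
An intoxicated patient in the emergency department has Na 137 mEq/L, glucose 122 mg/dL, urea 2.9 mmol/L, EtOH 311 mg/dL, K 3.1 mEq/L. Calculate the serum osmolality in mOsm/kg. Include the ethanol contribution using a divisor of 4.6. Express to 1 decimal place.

351.3 mOsm/kg

Calculated osmolality = 2·Na + glucose/18 + urea + ethanol/4.6
= 2·137 + 122/18 + 2.9 + 311/4.6
= 274 + 6.78 + 2.90 + 67.61
= 351.29 mOsm/kg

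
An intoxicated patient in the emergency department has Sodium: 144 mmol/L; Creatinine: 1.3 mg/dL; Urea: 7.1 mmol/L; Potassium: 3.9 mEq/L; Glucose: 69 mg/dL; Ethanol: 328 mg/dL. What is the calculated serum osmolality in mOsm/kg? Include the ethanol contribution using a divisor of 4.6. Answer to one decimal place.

370.2 mOsm/kg

Calculated osmolality = 2·Na + glucose/18 + urea + ethanol/4.6
= 2·144 + 69/18 + 7.1 + 328/4.6
= 288 + 3.83 + 7.10 + 71.30
= 370.23 mOsm/kg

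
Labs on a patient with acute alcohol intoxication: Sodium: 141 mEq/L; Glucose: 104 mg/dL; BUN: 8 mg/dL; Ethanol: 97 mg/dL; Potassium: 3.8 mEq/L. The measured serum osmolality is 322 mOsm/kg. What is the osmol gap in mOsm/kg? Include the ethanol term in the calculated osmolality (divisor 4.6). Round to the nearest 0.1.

10.3 mOsm/kg

Calculated osmolality = 2·Na + glucose/18 + BUN/2.8 + ethanol/4.6
= 2·141 + 104/18 + 8/2.8 + 97/4.6
= 282 + 5.78 + 2.86 + 21.09
= 311.73 mOsm/kg ≈ 311.7 mOsm/kg
Osmolar gap = measured − calculated = 322 − 311.7 = 10.3 mOsm/kg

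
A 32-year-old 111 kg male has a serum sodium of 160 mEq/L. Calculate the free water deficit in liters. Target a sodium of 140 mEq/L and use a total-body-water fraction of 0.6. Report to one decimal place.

TBW = 0.6 · 111 = 66.6 L
Free water deficit = TBW · (Na/140 − 1)
= 66.6 · (160/140 − 1)
= 66.6 · 0.1429
= 9.52 L

9.5 L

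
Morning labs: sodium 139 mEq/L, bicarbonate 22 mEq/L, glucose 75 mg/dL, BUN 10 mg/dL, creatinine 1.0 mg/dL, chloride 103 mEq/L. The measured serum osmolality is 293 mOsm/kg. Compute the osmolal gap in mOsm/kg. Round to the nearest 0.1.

Calculated osmolality = 2·Na + glucose/18 + BUN/2.8
= 2·139 + 75/18 + 10/2.8
= 278 + 4.17 + 3.57
= 285.74 mOsm/kg ≈ 285.7 mOsm/kg
Osmolar gap = measured − calculated = 293 − 285.7 = 7.3 mOsm/kg

7.3 mOsm/kg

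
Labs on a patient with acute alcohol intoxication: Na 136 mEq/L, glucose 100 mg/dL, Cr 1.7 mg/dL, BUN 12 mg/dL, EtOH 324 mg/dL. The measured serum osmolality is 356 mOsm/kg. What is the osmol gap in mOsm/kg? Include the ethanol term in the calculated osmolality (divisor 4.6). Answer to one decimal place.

Calculated osmolality = 2·Na + glucose/18 + BUN/2.8 + ethanol/4.6
= 2·136 + 100/18 + 12/2.8 + 324/4.6
= 272 + 5.56 + 4.29 + 70.43
= 352.28 mOsm/kg ≈ 352.3 mOsm/kg
Osmolar gap = measured − calculated = 356 − 352.3 = 3.7 mOsm/kg

3.7 mOsm/kg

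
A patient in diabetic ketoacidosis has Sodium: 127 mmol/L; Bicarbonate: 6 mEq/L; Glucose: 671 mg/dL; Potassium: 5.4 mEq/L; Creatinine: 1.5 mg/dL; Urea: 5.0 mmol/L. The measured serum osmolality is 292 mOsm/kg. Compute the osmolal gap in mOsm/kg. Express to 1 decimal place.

Calculated osmolality = 2·Na + glucose/18 + urea
= 2·127 + 671/18 + 5
= 254 + 37.28 + 5
= 296.28 mOsm/kg ≈ 296.3 mOsm/kg
Osmolar gap = measured − calculated = 292 − 296.3 = -4.3 mOsm/kg

-4.3 mOsm/kg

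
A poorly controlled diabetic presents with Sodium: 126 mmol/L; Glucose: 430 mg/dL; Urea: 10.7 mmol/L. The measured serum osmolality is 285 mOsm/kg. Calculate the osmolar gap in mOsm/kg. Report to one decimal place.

Calculated osmolality = 2·Na + glucose/18 + urea
= 2·126 + 430/18 + 10.7
= 252 + 23.89 + 10.70
= 286.59 mOsm/kg ≈ 286.6 mOsm/kg
Osmolar gap = measured − calculated = 285 − 286.6 = -1.6 mOsm/kg

-1.6 mOsm/kg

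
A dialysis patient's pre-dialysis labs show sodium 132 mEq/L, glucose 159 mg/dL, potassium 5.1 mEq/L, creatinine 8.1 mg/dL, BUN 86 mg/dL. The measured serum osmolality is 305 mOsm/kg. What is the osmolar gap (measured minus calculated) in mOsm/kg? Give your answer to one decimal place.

1.5 mOsm/kg

Calculated osmolality = 2·Na + glucose/18 + BUN/2.8
= 2·132 + 159/18 + 86/2.8
= 264 + 8.83 + 30.71
= 303.54 mOsm/kg ≈ 303.5 mOsm/kg
Osmolar gap = measured − calculated = 305 − 303.5 = 1.5 mOsm/kg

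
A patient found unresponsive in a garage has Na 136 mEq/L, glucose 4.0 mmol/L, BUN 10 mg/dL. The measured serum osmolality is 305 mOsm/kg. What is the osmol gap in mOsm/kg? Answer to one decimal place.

Calculated osmolality = 2·Na + glucose + BUN/2.8
= 2·136 + 4 + 10/2.8
= 272 + 4 + 3.57
= 279.57 mOsm/kg ≈ 279.6 mOsm/kg
Osmolar gap = measured − calculated = 305 − 279.6 = 25.4 mOsm/kg

25.4 mOsm/kg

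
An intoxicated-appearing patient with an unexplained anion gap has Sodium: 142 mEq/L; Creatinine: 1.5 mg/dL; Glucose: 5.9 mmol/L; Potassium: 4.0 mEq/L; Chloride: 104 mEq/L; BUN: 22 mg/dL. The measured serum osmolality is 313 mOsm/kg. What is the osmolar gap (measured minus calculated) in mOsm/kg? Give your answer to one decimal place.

15.2 mOsm/kg

Calculated osmolality = 2·Na + glucose + BUN/2.8
= 2·142 + 5.9 + 22/2.8
= 284 + 5.90 + 7.86
= 297.76 mOsm/kg ≈ 297.8 mOsm/kg
Osmolar gap = measured − calculated = 313 − 297.8 = 15.2 mOsm/kg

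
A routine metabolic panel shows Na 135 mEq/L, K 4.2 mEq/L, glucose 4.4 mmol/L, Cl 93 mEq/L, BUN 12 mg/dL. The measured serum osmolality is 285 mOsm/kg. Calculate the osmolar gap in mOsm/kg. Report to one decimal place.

6.3 mOsm/kg

Calculated osmolality = 2·Na + glucose + BUN/2.8
= 2·135 + 4.4 + 12/2.8
= 270 + 4.40 + 4.29
= 278.69 mOsm/kg ≈ 278.7 mOsm/kg
Osmolar gap = measured − calculated = 285 − 278.7 = 6.3 mOsm/kg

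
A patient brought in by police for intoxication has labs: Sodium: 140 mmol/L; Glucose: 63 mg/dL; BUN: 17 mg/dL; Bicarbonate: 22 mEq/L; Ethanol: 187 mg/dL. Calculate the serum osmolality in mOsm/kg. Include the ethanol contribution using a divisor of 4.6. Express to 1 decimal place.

Calculated osmolality = 2·Na + glucose/18 + BUN/2.8 + ethanol/4.6
= 2·140 + 63/18 + 17/2.8 + 187/4.6
= 280 + 3.50 + 6.07 + 40.65
= 330.22 mOsm/kg

330.2 mOsm/kg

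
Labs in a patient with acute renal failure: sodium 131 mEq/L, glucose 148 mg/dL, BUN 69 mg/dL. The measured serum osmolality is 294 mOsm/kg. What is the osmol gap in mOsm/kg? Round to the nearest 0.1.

Calculated osmolality = 2·Na + glucose/18 + BUN/2.8
= 2·131 + 148/18 + 69/2.8
= 262 + 8.22 + 24.64
= 294.86 mOsm/kg ≈ 294.9 mOsm/kg
Osmolar gap = measured − calculated = 294 − 294.9 = -0.9 mOsm/kg

-0.9 mOsm/kg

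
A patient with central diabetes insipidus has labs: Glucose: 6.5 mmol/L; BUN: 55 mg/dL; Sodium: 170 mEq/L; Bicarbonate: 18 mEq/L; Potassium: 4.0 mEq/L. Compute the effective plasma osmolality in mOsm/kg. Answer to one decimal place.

Effective osmolality excludes urea (freely permeant across cell membranes):
2·Na + glucose
= 2·170 + 6.5
= 340 + 6.5
= 346.5 mOsm/kg

346.5 mOsm/kg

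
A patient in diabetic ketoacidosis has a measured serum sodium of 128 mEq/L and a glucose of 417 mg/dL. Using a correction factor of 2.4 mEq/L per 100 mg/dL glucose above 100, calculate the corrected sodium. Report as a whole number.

136 mEq/L

Corrected Na = measured Na + 2.4 · (glucose − 100)/100
= 128 + 2.4 · (417 − 100)/100
= 128 + 7.6
= 135.6 mEq/L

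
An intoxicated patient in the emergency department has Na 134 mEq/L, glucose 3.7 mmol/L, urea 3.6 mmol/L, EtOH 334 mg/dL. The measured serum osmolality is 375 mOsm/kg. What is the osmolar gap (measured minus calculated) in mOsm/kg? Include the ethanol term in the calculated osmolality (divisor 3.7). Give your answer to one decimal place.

9.4 mOsm/kg

Calculated osmolality = 2·Na + glucose + urea + ethanol/3.7
= 2·134 + 3.7 + 3.6 + 334/3.7
= 268 + 3.70 + 3.60 + 90.27
= 365.57 mOsm/kg ≈ 365.6 mOsm/kg
Osmolar gap = measured − calculated = 375 − 365.6 = 9.4 mOsm/kg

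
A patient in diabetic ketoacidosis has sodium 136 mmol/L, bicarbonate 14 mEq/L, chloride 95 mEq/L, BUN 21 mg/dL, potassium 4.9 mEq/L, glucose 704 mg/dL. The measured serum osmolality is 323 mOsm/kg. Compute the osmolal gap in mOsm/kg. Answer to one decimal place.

Calculated osmolality = 2·Na + glucose/18 + BUN/2.8
= 2·136 + 704/18 + 21/2.8
= 272 + 39.11 + 7.50
= 318.61 mOsm/kg ≈ 318.6 mOsm/kg
Osmolar gap = measured − calculated = 323 − 318.6 = 4.4 mOsm/kg

4.4 mOsm/kg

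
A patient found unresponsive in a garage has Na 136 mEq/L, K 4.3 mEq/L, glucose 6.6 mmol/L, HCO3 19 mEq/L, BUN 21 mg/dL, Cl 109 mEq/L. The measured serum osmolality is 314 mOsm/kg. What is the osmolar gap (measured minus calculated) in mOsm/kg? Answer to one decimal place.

Calculated osmolality = 2·Na + glucose + BUN/2.8
= 2·136 + 6.6 + 21/2.8
= 272 + 6.60 + 7.50
= 286.1 mOsm/kg ≈ 286.1 mOsm/kg
Osmolar gap = measured − calculated = 314 − 286.1 = 27.9 mOsm/kg

27.9 mOsm/kg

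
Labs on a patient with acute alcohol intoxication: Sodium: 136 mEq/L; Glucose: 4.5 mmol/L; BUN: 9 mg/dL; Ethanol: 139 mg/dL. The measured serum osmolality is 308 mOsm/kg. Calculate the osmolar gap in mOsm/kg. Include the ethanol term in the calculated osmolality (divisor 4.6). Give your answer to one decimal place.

-1.9 mOsm/kg

Calculated osmolality = 2·Na + glucose + BUN/2.8 + ethanol/4.6
= 2·136 + 4.5 + 9/2.8 + 139/4.6
= 272 + 4.50 + 3.21 + 30.22
= 309.93 mOsm/kg ≈ 309.9 mOsm/kg
Osmolar gap = measured − calculated = 308 − 309.9 = -1.9 mOsm/kg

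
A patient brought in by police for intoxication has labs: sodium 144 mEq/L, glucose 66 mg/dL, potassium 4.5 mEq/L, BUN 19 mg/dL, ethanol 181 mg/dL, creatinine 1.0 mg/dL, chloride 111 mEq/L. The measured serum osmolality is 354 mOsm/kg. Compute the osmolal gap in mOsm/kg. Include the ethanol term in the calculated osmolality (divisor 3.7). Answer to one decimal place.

Calculated osmolality = 2·Na + glucose/18 + BUN/2.8 + ethanol/3.7
= 2·144 + 66/18 + 19/2.8 + 181/3.7
= 288 + 3.67 + 6.79 + 48.92
= 347.38 mOsm/kg ≈ 347.4 mOsm/kg
Osmolar gap = measured − calculated = 354 − 347.4 = 6.6 mOsm/kg

6.6 mOsm/kg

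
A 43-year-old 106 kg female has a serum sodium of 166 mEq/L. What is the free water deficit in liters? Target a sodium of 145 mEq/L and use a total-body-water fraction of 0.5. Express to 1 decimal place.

TBW = 0.5 · 106 = 53 L
Free water deficit = TBW · (Na/145 − 1)
= 53 · (166/145 − 1)
= 53 · 0.1448
= 7.67 L

7.7 L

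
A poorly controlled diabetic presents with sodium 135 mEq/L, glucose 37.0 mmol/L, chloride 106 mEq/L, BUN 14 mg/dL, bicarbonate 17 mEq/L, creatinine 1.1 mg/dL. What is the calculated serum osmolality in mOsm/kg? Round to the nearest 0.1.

Calculated osmolality = 2·Na + glucose + BUN/2.8
= 2·135 + 37 + 14/2.8
= 270 + 37 + 5
= 312 mOsm/kg

312.0 mOsm/kg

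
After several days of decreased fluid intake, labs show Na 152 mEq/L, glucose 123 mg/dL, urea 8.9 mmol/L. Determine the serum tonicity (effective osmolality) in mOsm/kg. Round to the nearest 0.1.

Effective osmolality excludes urea (freely permeant across cell membranes):
2·Na + glucose/18
= 2·152 + 123/18
= 304 + 6.83
= 310.83 mOsm/kg

310.8 mOsm/kg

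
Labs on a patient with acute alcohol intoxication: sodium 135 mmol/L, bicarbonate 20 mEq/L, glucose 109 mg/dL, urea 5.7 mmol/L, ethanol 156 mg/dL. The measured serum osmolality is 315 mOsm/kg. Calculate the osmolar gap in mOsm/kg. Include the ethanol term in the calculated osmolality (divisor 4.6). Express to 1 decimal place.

Calculated osmolality = 2·Na + glucose/18 + urea + ethanol/4.6
= 2·135 + 109/18 + 5.7 + 156/4.6
= 270 + 6.06 + 5.70 + 33.91
= 315.67 mOsm/kg ≈ 315.7 mOsm/kg
Osmolar gap = measured − calculated = 315 − 315.7 = -0.7 mOsm/kg

-0.7 mOsm/kg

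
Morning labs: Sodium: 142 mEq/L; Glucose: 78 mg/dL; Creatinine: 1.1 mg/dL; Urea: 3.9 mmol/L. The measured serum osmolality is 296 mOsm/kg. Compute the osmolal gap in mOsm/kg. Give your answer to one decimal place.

Calculated osmolality = 2·Na + glucose/18 + urea
= 2·142 + 78/18 + 3.9
= 284 + 4.33 + 3.90
= 292.23 mOsm/kg ≈ 292.2 mOsm/kg
Osmolar gap = measured − calculated = 296 − 292.2 = 3.8 mOsm/kg

3.8 mOsm/kg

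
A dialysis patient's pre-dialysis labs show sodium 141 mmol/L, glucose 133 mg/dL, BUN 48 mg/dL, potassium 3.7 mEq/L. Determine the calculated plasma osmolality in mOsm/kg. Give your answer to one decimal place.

306.5 mOsm/kg

Calculated osmolality = 2·Na + glucose/18 + BUN/2.8
= 2·141 + 133/18 + 48/2.8
= 282 + 7.39 + 17.14
= 306.53 mOsm/kg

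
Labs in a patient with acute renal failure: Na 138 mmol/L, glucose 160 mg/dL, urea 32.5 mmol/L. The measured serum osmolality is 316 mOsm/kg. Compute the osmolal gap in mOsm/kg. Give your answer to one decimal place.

Calculated osmolality = 2·Na + glucose/18 + urea
= 2·138 + 160/18 + 32.5
= 276 + 8.89 + 32.50
= 317.39 mOsm/kg ≈ 317.4 mOsm/kg
Osmolar gap = measured − calculated = 316 − 317.4 = -1.4 mOsm/kg

-1.4 mOsm/kg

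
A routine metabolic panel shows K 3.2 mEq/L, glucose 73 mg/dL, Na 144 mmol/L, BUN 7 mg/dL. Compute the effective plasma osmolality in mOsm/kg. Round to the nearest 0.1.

292.1 mOsm/kg

Effective osmolality excludes urea (freely permeant across cell membranes):
2·Na + glucose/18
= 2·144 + 73/18
= 288 + 4.06
= 292.06 mOsm/kg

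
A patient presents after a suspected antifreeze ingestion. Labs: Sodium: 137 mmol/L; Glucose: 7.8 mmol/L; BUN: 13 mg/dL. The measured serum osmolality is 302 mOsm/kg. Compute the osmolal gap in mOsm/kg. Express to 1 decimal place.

15.6 mOsm/kg

Calculated osmolality = 2·Na + glucose + BUN/2.8
= 2·137 + 7.8 + 13/2.8
= 274 + 7.80 + 4.64
= 286.44 mOsm/kg ≈ 286.4 mOsm/kg
Osmolar gap = measured − calculated = 302 − 286.4 = 15.6 mOsm/kg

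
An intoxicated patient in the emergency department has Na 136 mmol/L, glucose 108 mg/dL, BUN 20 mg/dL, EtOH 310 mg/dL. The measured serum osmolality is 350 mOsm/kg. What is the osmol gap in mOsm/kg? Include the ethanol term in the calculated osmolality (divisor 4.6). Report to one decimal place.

Calculated osmolality = 2·Na + glucose/18 + BUN/2.8 + ethanol/4.6
= 2·136 + 108/18 + 20/2.8 + 310/4.6
= 272 + 6 + 7.14 + 67.39
= 352.53 mOsm/kg ≈ 352.5 mOsm/kg
Osmolar gap = measured − calculated = 350 − 352.5 = -2.5 mOsm/kg

-2.5 mOsm/kg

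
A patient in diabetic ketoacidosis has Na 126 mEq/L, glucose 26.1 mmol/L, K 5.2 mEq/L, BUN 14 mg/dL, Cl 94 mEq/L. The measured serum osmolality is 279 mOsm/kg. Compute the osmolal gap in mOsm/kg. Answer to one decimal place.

Calculated osmolality = 2·Na + glucose + BUN/2.8
= 2·126 + 26.1 + 14/2.8
= 252 + 26.10 + 5
= 283.1 mOsm/kg ≈ 283.1 mOsm/kg
Osmolar gap = measured − calculated = 279 − 283.1 = -4.1 mOsm/kg

-4.1 mOsm/kg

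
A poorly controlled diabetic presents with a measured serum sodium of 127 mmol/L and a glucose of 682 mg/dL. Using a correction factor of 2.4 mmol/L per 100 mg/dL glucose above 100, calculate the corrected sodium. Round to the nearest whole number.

Corrected Na = measured Na + 2.4 · (glucose − 100)/100
= 127 + 2.4 · (682 − 100)/100
= 127 + 14
= 141 mmol/L

141 mmol/L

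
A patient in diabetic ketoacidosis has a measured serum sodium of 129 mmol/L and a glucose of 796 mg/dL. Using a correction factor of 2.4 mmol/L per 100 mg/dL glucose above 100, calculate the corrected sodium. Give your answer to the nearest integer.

Corrected Na = measured Na + 2.4 · (glucose − 100)/100
= 129 + 2.4 · (796 − 100)/100
= 129 + 16.7
= 145.7 mmol/L

146 mmol/L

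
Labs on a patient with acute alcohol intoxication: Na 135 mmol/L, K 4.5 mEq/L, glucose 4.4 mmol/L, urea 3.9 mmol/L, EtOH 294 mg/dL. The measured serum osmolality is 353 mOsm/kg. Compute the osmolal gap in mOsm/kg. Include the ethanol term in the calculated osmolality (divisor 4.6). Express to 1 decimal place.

Calculated osmolality = 2·Na + glucose + urea + ethanol/4.6
= 2·135 + 4.4 + 3.9 + 294/4.6
= 270 + 4.40 + 3.90 + 63.91
= 342.21 mOsm/kg ≈ 342.2 mOsm/kg
Osmolar gap = measured − calculated = 353 − 342.2 = 10.8 mOsm/kg

10.8 mOsm/kg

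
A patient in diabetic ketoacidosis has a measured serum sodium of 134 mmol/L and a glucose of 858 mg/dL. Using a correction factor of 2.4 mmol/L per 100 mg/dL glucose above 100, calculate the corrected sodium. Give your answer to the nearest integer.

152 mmol/L

Corrected Na = measured Na + 2.4 · (glucose − 100)/100
= 134 + 2.4 · (858 − 100)/100
= 134 + 18.2
= 152.2 mmol/L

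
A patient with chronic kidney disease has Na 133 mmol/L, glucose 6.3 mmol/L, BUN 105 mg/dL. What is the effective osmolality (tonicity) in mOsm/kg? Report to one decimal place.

Effective osmolality excludes urea (freely permeant across cell membranes):
2·Na + glucose
= 2·133 + 6.3
= 266 + 6.3
= 272.3 mOsm/kg

272.3 mOsm/kg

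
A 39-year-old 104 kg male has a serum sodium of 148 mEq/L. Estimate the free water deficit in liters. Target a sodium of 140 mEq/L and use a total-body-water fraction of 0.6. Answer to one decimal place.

TBW = 0.6 · 104 = 62.4 L
Free water deficit = TBW · (Na/140 − 1)
= 62.4 · (148/140 − 1)
= 62.4 · 0.0571
= 3.56 L

3.6 L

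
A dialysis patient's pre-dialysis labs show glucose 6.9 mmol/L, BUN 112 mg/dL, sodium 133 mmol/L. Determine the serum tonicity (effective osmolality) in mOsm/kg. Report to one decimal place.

272.9 mOsm/kg

Effective osmolality excludes urea (freely permeant across cell membranes):
2·Na + glucose
= 2·133 + 6.9
= 266 + 6.9
= 272.9 mOsm/kg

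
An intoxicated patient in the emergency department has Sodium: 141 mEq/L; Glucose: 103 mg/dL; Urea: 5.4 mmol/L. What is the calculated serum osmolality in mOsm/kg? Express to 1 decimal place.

Calculated osmolality = 2·Na + glucose/18 + urea
= 2·141 + 103/18 + 5.4
= 282 + 5.72 + 5.40
= 293.12 mOsm/kg

293.1 mOsm/kg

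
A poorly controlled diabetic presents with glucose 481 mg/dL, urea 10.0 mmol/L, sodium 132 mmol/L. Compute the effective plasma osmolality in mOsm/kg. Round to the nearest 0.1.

290.7 mOsm/kg

Effective osmolality excludes urea (freely permeant across cell membranes):
2·Na + glucose/18
= 2·132 + 481/18
= 264 + 26.72
= 290.72 mOsm/kg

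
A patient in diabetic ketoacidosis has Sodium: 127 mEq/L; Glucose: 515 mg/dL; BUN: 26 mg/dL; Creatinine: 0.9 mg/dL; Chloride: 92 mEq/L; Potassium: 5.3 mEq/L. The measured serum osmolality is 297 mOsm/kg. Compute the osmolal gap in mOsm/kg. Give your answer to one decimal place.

5.1 mOsm/kg

Calculated osmolality = 2·Na + glucose/18 + BUN/2.8
= 2·127 + 515/18 + 26/2.8
= 254 + 28.61 + 9.29
= 291.9 mOsm/kg ≈ 291.9 mOsm/kg
Osmolar gap = measured − calculated = 297 − 291.9 = 5.1 mOsm/kg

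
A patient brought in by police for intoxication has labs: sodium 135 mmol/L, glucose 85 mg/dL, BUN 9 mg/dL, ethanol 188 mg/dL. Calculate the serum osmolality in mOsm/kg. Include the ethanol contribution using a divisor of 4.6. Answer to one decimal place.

Calculated osmolality = 2·Na + glucose/18 + BUN/2.8 + ethanol/4.6
= 2·135 + 85/18 + 9/2.8 + 188/4.6
= 270 + 4.72 + 3.21 + 40.87
= 318.8 mOsm/kg

318.8 mOsm/kg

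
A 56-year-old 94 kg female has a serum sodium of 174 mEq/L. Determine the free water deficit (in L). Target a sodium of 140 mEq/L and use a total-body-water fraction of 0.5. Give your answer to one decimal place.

11.4 L

TBW = 0.5 · 94 = 47 L
Free water deficit = TBW · (Na/140 − 1)
= 47 · (174/140 − 1)
= 47 · 0.2429
= 11.42 L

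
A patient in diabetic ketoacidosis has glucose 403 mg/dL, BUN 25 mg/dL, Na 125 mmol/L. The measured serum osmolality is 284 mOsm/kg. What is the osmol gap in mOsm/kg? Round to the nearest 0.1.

Calculated osmolality = 2·Na + glucose/18 + BUN/2.8
= 2·125 + 403/18 + 25/2.8
= 250 + 22.39 + 8.93
= 281.32 mOsm/kg ≈ 281.3 mOsm/kg
Osmolar gap = measured − calculated = 284 − 281.3 = 2.7 mOsm/kg

2.7 mOsm/kg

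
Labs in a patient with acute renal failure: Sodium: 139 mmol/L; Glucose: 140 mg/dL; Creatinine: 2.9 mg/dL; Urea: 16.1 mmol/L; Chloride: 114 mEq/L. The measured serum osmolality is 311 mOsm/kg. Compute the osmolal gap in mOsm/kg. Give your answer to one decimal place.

Calculated osmolality = 2·Na + glucose/18 + urea
= 2·139 + 140/18 + 16.1
= 278 + 7.78 + 16.10
= 301.88 mOsm/kg ≈ 301.9 mOsm/kg
Osmolar gap = measured − calculated = 311 − 301.9 = 9.1 mOsm/kg

9.1 mOsm/kg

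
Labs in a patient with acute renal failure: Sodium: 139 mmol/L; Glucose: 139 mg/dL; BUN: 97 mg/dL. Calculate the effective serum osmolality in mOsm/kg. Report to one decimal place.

285.7 mOsm/kg

Effective osmolality excludes urea (freely permeant across cell membranes):
2·Na + glucose/18
= 2·139 + 139/18
= 278 + 7.72
= 285.72 mOsm/kg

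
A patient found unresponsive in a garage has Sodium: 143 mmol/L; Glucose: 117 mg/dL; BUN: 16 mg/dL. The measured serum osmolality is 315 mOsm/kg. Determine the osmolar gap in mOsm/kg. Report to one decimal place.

Calculated osmolality = 2·Na + glucose/18 + BUN/2.8
= 2·143 + 117/18 + 16/2.8
= 286 + 6.50 + 5.71
= 298.21 mOsm/kg ≈ 298.2 mOsm/kg
Osmolar gap = measured − calculated = 315 − 298.2 = 16.8 mOsm/kg

16.8 mOsm/kg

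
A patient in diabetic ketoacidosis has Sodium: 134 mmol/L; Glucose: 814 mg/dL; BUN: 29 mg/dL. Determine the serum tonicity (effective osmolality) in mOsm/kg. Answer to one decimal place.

313.2 mOsm/kg

Effective osmolality excludes urea (freely permeant across cell membranes):
2·Na + glucose/18
= 2·134 + 814/18
= 268 + 45.22
= 313.22 mOsm/kg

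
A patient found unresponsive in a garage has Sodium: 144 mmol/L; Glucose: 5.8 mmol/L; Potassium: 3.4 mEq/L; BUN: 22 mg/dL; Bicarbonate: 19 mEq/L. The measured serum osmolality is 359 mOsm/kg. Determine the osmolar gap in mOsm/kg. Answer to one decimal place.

Calculated osmolality = 2·Na + glucose + BUN/2.8
= 2·144 + 5.8 + 22/2.8
= 288 + 5.80 + 7.86
= 301.66 mOsm/kg ≈ 301.7 mOsm/kg
Osmolar gap = measured − calculated = 359 − 301.7 = 57.3 mOsm/kg

57.3 mOsm/kg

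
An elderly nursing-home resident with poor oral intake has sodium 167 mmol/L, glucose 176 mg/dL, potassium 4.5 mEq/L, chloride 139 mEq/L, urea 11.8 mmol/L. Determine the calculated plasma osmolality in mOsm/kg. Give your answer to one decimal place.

355.6 mOsm/kg

Calculated osmolality = 2·Na + glucose/18 + urea
= 2·167 + 176/18 + 11.8
= 334 + 9.78 + 11.80
= 355.58 mOsm/kg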